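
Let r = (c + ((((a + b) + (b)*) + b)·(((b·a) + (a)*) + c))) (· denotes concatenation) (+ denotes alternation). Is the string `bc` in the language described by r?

yes

The right alternative ((((a+b)+(b)*)+b)·(((b·a)+(a)*)+c)) matches bc.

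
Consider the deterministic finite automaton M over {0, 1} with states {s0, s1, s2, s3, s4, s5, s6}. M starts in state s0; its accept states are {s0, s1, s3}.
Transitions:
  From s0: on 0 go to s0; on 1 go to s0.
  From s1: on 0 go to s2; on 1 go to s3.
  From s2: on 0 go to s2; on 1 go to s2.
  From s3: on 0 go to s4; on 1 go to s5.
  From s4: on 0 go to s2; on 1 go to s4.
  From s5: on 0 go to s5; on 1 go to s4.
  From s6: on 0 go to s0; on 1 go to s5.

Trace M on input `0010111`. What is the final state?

s0

s0 --0--> s0
s0 --0--> s0
s0 --1--> s0
s0 --0--> s0
s0 --1--> s0
s0 --1--> s0
s0 --1--> s0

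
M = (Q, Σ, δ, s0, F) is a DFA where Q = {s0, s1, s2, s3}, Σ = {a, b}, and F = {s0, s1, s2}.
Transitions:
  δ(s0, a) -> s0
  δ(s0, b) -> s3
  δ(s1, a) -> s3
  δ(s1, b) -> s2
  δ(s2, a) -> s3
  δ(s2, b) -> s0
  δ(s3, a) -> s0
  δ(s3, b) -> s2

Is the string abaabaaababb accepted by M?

accepted

s0 --a--> s0
s0 --b--> s3
s3 --a--> s0
s0 --a--> s0
s0 --b--> s3
s3 --a--> s0
s0 --a--> s0
s0 --a--> s0
s0 --b--> s3
s3 --a--> s0
s0 --b--> s3
s3 --b--> s2
End in state s2, which is an accepting state.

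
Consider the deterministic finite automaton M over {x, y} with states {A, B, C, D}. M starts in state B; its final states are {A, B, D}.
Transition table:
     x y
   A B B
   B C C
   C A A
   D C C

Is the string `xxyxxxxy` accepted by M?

accepted

B --x--> C
C --x--> A
A --y--> B
B --x--> C
C --x--> A
A --x--> B
B --x--> C
C --y--> A
End in state A, which is an accepting state.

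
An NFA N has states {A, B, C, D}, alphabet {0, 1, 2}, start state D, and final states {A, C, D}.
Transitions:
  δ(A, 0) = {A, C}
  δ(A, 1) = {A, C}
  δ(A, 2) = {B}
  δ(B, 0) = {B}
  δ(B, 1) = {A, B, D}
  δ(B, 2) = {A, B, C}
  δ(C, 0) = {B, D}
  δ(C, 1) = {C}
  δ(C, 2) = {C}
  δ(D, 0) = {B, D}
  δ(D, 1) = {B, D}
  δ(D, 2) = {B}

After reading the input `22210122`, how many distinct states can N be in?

Start: {D}
read 2: {B}
read 2: {A, B, C}
read 2: {A, B, C}
read 1: {A, B, C, D}
read 0: {A, B, C, D}
read 1: {A, B, C, D}
read 2: {A, B, C}
read 2: {A, B, C}
Final reachable set {A, B, C} has 3 states.

3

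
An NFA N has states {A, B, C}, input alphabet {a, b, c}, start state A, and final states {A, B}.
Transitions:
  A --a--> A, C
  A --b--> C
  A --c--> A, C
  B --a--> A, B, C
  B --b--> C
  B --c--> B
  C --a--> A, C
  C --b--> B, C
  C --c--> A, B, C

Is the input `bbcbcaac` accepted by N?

Start: {A}
read b: {C}
read b: {B, C}
read c: {A, B, C}
read b: {B, C}
read c: {A, B, C}
read a: {A, B, C}
read a: {A, B, C}
read c: {A, B, C}
Reachable ∩ accepting = {A, B} — nonempty.

accepted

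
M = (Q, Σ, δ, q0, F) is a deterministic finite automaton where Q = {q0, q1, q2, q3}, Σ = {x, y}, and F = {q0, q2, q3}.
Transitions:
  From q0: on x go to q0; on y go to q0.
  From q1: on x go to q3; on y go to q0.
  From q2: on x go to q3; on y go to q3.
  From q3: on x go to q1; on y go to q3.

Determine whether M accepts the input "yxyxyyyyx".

accepted

q0 --y--> q0
q0 --x--> q0
q0 --y--> q0
q0 --x--> q0
q0 --y--> q0
q0 --y--> q0
q0 --y--> q0
q0 --y--> q0
q0 --x--> q0
End in state q0, which is an accepting state.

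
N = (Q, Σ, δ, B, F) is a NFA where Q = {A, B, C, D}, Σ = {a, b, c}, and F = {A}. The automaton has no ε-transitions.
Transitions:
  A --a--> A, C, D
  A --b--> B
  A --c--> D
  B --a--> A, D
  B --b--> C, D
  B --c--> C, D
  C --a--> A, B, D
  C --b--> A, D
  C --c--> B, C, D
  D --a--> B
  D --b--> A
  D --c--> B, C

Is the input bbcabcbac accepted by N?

Start: {B}
read b: {C, D}
read b: {A, D}
read c: {B, C, D}
read a: {A, B, D}
read b: {A, B, C, D}
read c: {B, C, D}
read b: {A, C, D}
read a: {A, B, C, D}
read c: {B, C, D}
Reachable ∩ accepting = {} — empty.

rejected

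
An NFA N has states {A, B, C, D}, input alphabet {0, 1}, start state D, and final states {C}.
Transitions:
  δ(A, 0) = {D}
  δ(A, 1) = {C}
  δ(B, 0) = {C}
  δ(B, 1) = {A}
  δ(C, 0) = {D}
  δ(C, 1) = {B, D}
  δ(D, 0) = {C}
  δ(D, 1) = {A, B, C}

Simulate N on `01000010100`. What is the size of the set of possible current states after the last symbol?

2

Start: {D}
read 0: {C}
read 1: {B, D}
read 0: {C}
read 0: {D}
read 0: {C}
read 0: {D}
read 1: {A, B, C}
read 0: {C, D}
read 1: {A, B, C, D}
read 0: {C, D}
read 0: {C, D}
Final reachable set {C, D} has 2 states.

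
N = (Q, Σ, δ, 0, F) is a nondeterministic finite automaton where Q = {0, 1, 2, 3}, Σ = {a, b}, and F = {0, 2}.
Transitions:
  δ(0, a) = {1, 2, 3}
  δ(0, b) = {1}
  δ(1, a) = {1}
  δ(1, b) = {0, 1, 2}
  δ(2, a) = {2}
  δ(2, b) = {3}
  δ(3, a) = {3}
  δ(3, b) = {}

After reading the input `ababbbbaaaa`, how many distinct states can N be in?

3

Start: {0}
read a: {1, 2, 3}
read b: {0, 1, 2, 3}
read a: {1, 2, 3}
read b: {0, 1, 2, 3}
read b: {0, 1, 2, 3}
read b: {0, 1, 2, 3}
read b: {0, 1, 2, 3}
read a: {1, 2, 3}
read a: {1, 2, 3}
read a: {1, 2, 3}
read a: {1, 2, 3}
Final reachable set {1, 2, 3} has 3 states.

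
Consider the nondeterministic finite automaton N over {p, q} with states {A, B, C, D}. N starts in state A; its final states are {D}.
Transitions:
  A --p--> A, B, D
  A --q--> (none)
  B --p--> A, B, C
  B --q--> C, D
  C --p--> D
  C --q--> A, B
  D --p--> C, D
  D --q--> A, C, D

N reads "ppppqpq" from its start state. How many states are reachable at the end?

4

Start: {A}
read p: {A, B, D}
read p: {A, B, C, D}
read p: {A, B, C, D}
read p: {A, B, C, D}
read q: {A, B, C, D}
read p: {A, B, C, D}
read q: {A, B, C, D}
Final reachable set {A, B, C, D} has 4 states.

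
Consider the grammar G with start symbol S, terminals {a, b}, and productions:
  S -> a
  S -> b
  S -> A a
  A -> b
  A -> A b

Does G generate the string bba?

S ⇒ Aa ⇒ Aba ⇒ bba

yes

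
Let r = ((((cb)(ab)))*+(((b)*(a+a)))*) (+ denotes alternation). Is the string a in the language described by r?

The right alternative (((b)*(a+a)))* matches a.

yes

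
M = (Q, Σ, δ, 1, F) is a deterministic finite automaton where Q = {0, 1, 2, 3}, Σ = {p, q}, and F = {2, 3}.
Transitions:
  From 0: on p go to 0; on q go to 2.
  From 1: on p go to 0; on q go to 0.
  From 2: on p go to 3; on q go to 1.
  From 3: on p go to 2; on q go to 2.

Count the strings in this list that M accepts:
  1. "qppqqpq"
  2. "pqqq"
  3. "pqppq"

"qppqqpq": accepted
"pqqq": rejected
"pqppq": rejected

1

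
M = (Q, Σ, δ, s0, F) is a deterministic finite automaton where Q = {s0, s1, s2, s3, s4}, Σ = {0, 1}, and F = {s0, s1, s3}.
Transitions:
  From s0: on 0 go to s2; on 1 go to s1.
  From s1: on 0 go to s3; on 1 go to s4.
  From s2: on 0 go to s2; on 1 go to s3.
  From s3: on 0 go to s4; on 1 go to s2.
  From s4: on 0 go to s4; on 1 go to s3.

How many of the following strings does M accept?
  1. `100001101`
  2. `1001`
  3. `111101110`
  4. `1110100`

`100001101`: accepted
`1001`: accepted
`111101110`: rejected
`1110100`: rejected

2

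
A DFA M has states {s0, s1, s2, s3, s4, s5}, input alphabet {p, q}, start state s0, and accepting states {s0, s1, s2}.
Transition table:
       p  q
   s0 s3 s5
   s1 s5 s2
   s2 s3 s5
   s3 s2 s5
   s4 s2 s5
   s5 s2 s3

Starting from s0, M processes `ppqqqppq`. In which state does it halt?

s0 --p--> s3
s3 --p--> s2
s2 --q--> s5
s5 --q--> s3
s3 --q--> s5
s5 --p--> s2
s2 --p--> s3
s3 --q--> s5

s5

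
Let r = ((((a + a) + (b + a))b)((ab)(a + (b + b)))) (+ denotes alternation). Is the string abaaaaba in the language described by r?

no

No split of abaaaaba into u·v has (((a+a)+(b+a))b) matching u and ((ab)(a+(b+b))) matching v.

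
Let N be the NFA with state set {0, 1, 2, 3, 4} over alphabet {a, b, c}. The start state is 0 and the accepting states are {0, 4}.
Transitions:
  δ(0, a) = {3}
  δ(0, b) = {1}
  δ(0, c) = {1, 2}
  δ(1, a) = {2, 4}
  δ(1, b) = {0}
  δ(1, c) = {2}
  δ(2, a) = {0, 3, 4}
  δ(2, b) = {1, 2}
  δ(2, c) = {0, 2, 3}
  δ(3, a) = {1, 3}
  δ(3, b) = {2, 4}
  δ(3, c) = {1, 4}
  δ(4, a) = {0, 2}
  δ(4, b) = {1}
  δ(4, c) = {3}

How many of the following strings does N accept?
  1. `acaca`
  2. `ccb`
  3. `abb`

`acaca`: accepted
`ccb`: accepted
`abb`: rejected

2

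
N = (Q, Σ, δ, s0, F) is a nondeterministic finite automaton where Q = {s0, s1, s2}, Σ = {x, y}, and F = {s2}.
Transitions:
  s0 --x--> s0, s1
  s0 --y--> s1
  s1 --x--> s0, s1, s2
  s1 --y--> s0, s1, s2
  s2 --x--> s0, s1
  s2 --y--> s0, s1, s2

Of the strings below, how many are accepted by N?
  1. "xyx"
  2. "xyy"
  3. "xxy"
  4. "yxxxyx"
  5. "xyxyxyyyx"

"xyx": accepted
"xyy": accepted
"xxy": accepted
"yxxxyx": accepted
"xyxyxyyyx": accepted

5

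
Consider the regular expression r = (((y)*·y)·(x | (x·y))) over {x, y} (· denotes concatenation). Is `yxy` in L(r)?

Split as y·xy: ((y)*·y) matches y and (x|(x·y)) matches xy.

yes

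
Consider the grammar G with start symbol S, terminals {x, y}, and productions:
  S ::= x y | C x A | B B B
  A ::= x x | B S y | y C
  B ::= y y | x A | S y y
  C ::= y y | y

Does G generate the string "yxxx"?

yes

S ⇒ CxA ⇒ yxA ⇒ yxxx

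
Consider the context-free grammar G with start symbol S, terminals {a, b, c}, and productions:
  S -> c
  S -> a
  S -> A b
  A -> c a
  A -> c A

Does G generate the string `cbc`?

no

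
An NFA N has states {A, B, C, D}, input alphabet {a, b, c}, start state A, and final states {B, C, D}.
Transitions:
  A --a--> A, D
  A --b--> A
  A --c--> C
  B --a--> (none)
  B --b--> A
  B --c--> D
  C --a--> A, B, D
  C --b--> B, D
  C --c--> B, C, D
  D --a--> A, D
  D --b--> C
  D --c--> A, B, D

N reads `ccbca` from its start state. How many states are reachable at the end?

Start: {A}
read c: {C}
read c: {B, C, D}
read b: {A, B, C, D}
read c: {A, B, C, D}
read a: {A, B, D}
Final reachable set {A, B, D} has 3 states.

3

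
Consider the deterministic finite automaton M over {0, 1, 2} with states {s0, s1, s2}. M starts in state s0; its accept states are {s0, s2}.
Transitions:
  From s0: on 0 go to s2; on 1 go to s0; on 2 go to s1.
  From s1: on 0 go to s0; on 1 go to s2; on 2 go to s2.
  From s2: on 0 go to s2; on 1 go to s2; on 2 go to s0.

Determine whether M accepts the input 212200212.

rejected

s0 --2--> s1
s1 --1--> s2
s2 --2--> s0
s0 --2--> s1
s1 --0--> s0
s0 --0--> s2
s2 --2--> s0
s0 --1--> s0
s0 --2--> s1
End in state s1, which is not an accepting state.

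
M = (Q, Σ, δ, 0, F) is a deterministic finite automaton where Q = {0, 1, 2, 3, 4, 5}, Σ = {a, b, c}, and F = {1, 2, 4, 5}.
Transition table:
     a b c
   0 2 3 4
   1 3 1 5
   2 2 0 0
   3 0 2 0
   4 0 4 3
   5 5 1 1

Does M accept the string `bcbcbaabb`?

0 --b--> 3
3 --c--> 0
0 --b--> 3
3 --c--> 0
0 --b--> 3
3 --a--> 0
0 --a--> 2
2 --b--> 0
0 --b--> 3
End in state 3, which is not an accepting state.

rejected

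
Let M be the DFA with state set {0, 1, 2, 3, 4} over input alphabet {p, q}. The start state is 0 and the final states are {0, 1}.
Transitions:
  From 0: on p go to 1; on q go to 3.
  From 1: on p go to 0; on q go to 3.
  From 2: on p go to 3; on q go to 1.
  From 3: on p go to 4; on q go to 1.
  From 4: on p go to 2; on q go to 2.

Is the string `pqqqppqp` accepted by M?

0 --p--> 1
1 --q--> 3
3 --q--> 1
1 --q--> 3
3 --p--> 4
4 --p--> 2
2 --q--> 1
1 --p--> 0
End in state 0, which is an accepting state.

accepted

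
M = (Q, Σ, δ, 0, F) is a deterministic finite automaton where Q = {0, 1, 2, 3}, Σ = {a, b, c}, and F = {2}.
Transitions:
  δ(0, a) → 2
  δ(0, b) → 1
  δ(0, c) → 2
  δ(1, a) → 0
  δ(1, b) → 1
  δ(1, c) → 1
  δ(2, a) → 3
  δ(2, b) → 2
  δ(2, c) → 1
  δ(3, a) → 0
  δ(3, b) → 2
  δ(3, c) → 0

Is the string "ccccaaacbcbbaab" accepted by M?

0 --c--> 2
2 --c--> 1
1 --c--> 1
1 --c--> 1
1 --a--> 0
0 --a--> 2
2 --a--> 3
3 --c--> 0
0 --b--> 1
1 --c--> 1
1 --b--> 1
1 --b--> 1
1 --a--> 0
0 --a--> 2
2 --b--> 2
End in state 2, which is an accepting state.

accepted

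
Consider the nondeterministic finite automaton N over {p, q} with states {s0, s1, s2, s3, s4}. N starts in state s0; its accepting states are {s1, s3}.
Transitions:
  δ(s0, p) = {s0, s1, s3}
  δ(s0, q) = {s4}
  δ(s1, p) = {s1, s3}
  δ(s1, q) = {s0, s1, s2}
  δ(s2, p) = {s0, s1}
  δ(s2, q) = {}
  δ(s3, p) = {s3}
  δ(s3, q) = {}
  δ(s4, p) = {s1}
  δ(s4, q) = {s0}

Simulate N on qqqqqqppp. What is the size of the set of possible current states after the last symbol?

Start: {s0}
read q: {s4}
read q: {s0}
read q: {s4}
read q: {s0}
read q: {s4}
read q: {s0}
read p: {s0, s1, s3}
read p: {s0, s1, s3}
read p: {s0, s1, s3}
Final reachable set {s0, s1, s3} has 3 states.

3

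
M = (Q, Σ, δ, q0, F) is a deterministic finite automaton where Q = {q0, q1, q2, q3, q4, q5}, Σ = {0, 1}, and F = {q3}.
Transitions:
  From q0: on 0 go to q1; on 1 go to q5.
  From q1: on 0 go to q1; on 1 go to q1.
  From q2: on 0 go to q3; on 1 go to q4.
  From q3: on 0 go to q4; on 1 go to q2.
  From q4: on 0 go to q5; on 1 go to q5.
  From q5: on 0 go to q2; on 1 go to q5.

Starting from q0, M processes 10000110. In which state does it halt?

q0 --1--> q5
q5 --0--> q2
q2 --0--> q3
q3 --0--> q4
q4 --0--> q5
q5 --1--> q5
q5 --1--> q5
q5 --0--> q2

q2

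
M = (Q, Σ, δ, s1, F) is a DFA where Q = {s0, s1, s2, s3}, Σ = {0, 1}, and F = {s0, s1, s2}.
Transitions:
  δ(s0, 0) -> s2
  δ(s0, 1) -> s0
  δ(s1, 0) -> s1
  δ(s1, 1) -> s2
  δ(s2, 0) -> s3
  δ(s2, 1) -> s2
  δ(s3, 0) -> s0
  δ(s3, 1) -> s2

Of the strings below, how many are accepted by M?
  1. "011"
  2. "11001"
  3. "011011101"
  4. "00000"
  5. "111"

5

"011": accepted
"11001": accepted
"011011101": accepted
"00000": accepted
"111": accepted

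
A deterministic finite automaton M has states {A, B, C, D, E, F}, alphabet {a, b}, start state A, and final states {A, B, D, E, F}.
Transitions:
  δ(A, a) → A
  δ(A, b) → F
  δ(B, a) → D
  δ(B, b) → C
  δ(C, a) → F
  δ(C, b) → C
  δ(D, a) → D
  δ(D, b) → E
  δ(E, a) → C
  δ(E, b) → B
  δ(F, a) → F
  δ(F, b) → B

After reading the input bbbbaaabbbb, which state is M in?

A --b--> F
F --b--> B
B --b--> C
C --b--> C
C --a--> F
F --a--> F
F --a--> F
F --b--> B
B --b--> C
C --b--> C
C --b--> C

C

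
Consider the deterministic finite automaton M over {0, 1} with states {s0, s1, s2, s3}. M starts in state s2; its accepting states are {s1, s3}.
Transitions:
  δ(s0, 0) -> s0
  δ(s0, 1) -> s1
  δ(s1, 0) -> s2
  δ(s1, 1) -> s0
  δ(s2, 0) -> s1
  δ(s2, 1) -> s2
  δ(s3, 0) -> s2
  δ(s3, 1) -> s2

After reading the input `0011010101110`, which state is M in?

s1

s2 --0--> s1
s1 --0--> s2
s2 --1--> s2
s2 --1--> s2
s2 --0--> s1
s1 --1--> s0
s0 --0--> s0
s0 --1--> s1
s1 --0--> s2
s2 --1--> s2
s2 --1--> s2
s2 --1--> s2
s2 --0--> s1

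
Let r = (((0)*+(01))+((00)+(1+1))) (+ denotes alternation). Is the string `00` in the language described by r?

The left alternative ((0)*+(01)) matches 00.

yes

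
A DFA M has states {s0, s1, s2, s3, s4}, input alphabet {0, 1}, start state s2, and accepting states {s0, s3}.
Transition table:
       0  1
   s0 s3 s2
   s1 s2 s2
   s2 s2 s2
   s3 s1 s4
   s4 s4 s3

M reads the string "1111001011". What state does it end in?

s2

s2 --1--> s2
s2 --1--> s2
s2 --1--> s2
s2 --1--> s2
s2 --0--> s2
s2 --0--> s2
s2 --1--> s2
s2 --0--> s2
s2 --1--> s2
s2 --1--> s2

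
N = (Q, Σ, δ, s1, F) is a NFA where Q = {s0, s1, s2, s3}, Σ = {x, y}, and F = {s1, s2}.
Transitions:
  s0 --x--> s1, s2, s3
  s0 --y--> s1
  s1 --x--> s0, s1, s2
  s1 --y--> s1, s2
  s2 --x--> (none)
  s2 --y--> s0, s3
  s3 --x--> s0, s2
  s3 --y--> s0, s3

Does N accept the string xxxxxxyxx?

accepted

Start: {s1}
read x: {s0, s1, s2}
read x: {s0, s1, s2, s3}
read x: {s0, s1, s2, s3}
read x: {s0, s1, s2, s3}
read x: {s0, s1, s2, s3}
read x: {s0, s1, s2, s3}
read y: {s0, s1, s2, s3}
read x: {s0, s1, s2, s3}
read x: {s0, s1, s2, s3}
Reachable ∩ accepting = {s1, s2} — nonempty.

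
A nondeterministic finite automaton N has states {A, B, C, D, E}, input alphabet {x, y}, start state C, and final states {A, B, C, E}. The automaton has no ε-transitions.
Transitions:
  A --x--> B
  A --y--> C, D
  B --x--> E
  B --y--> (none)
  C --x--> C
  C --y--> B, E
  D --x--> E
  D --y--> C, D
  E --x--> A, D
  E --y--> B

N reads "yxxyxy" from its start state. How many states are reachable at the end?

Start: {C}
read y: {B, E}
read x: {A, D, E}
read x: {A, B, D, E}
read y: {B, C, D}
read x: {C, E}
read y: {B, E}
Final reachable set {B, E} has 2 states.

2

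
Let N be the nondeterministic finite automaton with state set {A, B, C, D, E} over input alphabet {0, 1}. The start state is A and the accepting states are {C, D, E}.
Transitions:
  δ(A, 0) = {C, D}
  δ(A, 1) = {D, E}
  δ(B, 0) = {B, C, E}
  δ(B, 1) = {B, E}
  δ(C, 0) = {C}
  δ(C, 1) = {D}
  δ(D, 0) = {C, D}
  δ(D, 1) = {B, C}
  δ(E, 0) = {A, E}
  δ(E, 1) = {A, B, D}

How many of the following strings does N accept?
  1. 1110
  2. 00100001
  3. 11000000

3

1110: accepted
00100001: accepted
11000000: accepted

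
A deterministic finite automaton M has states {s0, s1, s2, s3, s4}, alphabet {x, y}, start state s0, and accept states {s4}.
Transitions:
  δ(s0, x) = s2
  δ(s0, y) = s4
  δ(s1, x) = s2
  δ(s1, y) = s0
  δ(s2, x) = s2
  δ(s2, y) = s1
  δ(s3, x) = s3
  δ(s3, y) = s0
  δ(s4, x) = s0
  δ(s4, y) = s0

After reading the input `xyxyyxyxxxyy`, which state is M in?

s0

s0 --x--> s2
s2 --y--> s1
s1 --x--> s2
s2 --y--> s1
s1 --y--> s0
s0 --x--> s2
s2 --y--> s1
s1 --x--> s2
s2 --x--> s2
s2 --x--> s2
s2 --y--> s1
s1 --y--> s0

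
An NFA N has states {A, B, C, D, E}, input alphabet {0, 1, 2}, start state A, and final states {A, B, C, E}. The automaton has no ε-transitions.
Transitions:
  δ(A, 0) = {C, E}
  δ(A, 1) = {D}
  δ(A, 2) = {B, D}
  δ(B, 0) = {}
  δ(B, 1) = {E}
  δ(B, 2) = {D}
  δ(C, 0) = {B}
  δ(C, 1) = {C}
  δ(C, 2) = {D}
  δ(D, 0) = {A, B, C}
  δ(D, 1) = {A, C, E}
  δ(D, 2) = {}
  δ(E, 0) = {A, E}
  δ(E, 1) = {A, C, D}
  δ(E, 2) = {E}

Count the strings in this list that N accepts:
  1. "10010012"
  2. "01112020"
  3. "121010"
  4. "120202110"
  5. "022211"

"10010012": accepted
"01112020": accepted
"121010": rejected
"120202110": rejected
"022211": accepted

3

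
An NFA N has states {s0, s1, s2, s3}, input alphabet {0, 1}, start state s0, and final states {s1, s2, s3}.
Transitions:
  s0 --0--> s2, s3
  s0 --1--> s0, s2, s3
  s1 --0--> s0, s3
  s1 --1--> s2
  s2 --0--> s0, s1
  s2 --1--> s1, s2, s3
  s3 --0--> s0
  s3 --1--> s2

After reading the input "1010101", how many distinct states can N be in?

4

Start: {s0}
read 1: {s0, s2, s3}
read 0: {s0, s1, s2, s3}
read 1: {s0, s1, s2, s3}
read 0: {s0, s1, s2, s3}
read 1: {s0, s1, s2, s3}
read 0: {s0, s1, s2, s3}
read 1: {s0, s1, s2, s3}
Final reachable set {s0, s1, s2, s3} has 4 states.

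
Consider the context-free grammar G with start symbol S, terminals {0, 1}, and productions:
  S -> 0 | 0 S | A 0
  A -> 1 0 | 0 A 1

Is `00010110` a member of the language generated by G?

yes

S ⇒ 0S ⇒ 0A0 ⇒ 00A10 ⇒ 000A110 ⇒ 00010110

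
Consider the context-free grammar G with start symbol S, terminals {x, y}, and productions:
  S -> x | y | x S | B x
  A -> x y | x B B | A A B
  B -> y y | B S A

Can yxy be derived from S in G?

no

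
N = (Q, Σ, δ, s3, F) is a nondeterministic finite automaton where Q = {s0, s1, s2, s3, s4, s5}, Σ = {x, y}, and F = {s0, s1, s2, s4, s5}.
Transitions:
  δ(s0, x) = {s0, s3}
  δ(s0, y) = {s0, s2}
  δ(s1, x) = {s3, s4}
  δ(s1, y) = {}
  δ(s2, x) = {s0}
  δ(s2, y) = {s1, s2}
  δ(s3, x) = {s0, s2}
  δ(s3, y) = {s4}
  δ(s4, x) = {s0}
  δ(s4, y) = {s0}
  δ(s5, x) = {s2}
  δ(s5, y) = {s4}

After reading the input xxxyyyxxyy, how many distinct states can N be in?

3

Start: {s3}
read x: {s0, s2}
read x: {s0, s3}
read x: {s0, s2, s3}
read y: {s0, s1, s2, s4}
read y: {s0, s1, s2}
read y: {s0, s1, s2}
read x: {s0, s3, s4}
read x: {s0, s2, s3}
read y: {s0, s1, s2, s4}
read y: {s0, s1, s2}
Final reachable set {s0, s1, s2} has 3 states.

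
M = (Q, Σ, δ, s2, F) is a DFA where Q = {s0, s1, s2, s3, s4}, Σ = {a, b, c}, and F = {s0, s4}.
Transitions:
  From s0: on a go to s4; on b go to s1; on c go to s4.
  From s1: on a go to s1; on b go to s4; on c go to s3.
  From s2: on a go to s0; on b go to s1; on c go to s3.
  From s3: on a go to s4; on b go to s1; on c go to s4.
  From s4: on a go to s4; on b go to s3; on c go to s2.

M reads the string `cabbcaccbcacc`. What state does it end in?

s2 --c--> s3
s3 --a--> s4
s4 --b--> s3
s3 --b--> s1
s1 --c--> s3
s3 --a--> s4
s4 --c--> s2
s2 --c--> s3
s3 --b--> s1
s1 --c--> s3
s3 --a--> s4
s4 --c--> s2
s2 --c--> s3

s3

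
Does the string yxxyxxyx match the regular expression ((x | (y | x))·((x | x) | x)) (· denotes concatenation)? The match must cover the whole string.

no

No split of yxxyxxyx into u·v has (x|(y|x)) matching u and ((x|x)|x) matching v.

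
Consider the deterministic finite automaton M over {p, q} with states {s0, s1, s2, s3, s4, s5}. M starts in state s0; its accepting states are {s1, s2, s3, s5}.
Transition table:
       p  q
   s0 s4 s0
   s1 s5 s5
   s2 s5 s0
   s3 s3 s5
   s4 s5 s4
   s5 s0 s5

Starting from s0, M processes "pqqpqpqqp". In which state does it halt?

s0 --p--> s4
s4 --q--> s4
s4 --q--> s4
s4 --p--> s5
s5 --q--> s5
s5 --p--> s0
s0 --q--> s0
s0 --q--> s0
s0 --p--> s4

s4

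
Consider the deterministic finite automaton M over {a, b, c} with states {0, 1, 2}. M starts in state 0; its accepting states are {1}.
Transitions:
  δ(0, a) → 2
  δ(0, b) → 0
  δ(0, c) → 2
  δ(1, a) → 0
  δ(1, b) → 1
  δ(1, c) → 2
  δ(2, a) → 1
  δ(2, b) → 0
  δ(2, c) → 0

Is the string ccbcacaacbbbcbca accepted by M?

0 --c--> 2
2 --c--> 0
0 --b--> 0
0 --c--> 2
2 --a--> 1
1 --c--> 2
2 --a--> 1
1 --a--> 0
0 --c--> 2
2 --b--> 0
0 --b--> 0
0 --b--> 0
0 --c--> 2
2 --b--> 0
0 --c--> 2
2 --a--> 1
End in state 1, which is an accepting state.

accepted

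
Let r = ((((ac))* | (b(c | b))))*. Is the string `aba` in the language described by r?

aba cannot be split into zero or more pieces each matching (((ac))*|(b(c|b))).

no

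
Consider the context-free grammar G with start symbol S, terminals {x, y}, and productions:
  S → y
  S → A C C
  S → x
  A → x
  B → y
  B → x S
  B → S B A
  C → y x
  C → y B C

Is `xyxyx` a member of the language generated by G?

yes

S ⇒ ACC ⇒ xCC ⇒ xyxC ⇒ xyxyx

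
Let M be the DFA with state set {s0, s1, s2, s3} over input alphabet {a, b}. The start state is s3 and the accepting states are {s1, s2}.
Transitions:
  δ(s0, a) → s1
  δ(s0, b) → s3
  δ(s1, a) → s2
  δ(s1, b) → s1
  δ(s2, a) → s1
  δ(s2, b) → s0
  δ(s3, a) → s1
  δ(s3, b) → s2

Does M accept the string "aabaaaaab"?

s3 --a--> s1
s1 --a--> s2
s2 --b--> s0
s0 --a--> s1
s1 --a--> s2
s2 --a--> s1
s1 --a--> s2
s2 --a--> s1
s1 --b--> s1
End in state s1, which is an accepting state.

accepted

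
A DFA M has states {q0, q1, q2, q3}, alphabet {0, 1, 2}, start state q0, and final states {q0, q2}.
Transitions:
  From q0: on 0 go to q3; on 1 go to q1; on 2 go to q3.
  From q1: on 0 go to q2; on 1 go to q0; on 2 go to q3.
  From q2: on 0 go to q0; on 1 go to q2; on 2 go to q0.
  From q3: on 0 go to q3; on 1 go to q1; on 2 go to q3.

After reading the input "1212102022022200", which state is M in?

q0 --1--> q1
q1 --2--> q3
q3 --1--> q1
q1 --2--> q3
q3 --1--> q1
q1 --0--> q2
q2 --2--> q0
q0 --0--> q3
q3 --2--> q3
q3 --2--> q3
q3 --0--> q3
q3 --2--> q3
q3 --2--> q3
q3 --2--> q3
q3 --0--> q3
q3 --0--> q3

q3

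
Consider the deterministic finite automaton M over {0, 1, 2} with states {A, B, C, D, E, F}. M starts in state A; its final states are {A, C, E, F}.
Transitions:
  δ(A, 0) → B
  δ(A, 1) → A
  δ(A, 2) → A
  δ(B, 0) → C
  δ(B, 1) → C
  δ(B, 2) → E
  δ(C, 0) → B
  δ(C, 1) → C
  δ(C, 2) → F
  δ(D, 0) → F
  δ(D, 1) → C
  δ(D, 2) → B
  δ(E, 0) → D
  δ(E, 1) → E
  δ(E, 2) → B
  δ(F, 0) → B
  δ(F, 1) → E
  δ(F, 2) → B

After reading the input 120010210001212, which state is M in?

B

A --1--> A
A --2--> A
A --0--> B
B --0--> C
C --1--> C
C --0--> B
B --2--> E
E --1--> E
E --0--> D
D --0--> F
F --0--> B
B --1--> C
C --2--> F
F --1--> E
E --2--> B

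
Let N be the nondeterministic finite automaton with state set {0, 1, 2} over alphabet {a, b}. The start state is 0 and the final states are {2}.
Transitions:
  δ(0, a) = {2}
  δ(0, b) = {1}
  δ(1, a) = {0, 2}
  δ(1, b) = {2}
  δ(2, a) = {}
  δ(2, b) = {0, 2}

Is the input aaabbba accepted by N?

rejected

Start: {0}
read a: {2}
read a: {}
The reachable set is empty and stays empty for the remaining 5 symbols.
Reachable ∩ accepting = {} — empty.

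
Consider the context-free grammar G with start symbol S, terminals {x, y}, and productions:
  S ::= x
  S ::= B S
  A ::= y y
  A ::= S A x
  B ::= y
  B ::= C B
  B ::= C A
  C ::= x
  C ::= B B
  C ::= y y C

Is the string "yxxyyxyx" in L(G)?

yes

S ⇒ BS ⇒ CBS ⇒ BBBS ⇒ yBBS ⇒ yCABS ⇒ yxABS ⇒ yxSAxBS ⇒ yxxAxBS ⇒ yxxyyxBS ⇒ yxxyyxyS ⇒ yxxyyxyx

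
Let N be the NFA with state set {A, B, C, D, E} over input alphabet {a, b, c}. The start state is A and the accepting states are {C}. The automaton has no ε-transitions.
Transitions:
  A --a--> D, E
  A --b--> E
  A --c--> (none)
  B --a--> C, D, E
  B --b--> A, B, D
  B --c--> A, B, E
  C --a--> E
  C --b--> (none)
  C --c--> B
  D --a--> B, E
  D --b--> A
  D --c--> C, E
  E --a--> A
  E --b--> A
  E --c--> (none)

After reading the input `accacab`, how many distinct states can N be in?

Start: {A}
read a: {D, E}
read c: {C, E}
read c: {B}
read a: {C, D, E}
read c: {B, C, E}
read a: {A, C, D, E}
read b: {A, E}
Final reachable set {A, E} has 2 states.

2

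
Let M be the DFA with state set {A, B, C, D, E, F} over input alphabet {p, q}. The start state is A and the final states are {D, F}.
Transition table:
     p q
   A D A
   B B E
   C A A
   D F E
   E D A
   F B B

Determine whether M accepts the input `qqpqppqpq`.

rejected

A --q--> A
A --q--> A
A --p--> D
D --q--> E
E --p--> D
D --p--> F
F --q--> B
B --p--> B
B --q--> E
End in state E, which is not an accepting state.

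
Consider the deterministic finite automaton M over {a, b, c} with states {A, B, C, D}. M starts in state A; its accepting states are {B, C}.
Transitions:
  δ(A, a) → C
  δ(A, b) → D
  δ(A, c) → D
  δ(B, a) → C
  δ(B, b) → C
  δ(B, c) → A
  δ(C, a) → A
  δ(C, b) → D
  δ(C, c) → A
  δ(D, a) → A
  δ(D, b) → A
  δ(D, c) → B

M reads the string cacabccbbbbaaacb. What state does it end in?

A --c--> D
D --a--> A
A --c--> D
D --a--> A
A --b--> D
D --c--> B
B --c--> A
A --b--> D
D --b--> A
A --b--> D
D --b--> A
A --a--> C
C --a--> A
A --a--> C
C --c--> A
A --b--> D

D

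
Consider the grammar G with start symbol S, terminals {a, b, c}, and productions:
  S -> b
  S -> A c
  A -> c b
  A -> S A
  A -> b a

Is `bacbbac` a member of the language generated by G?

yes

S ⇒ Ac ⇒ SAc ⇒ AcAc ⇒ bacAc ⇒ bacSAc ⇒ bacbAc ⇒ bacbbac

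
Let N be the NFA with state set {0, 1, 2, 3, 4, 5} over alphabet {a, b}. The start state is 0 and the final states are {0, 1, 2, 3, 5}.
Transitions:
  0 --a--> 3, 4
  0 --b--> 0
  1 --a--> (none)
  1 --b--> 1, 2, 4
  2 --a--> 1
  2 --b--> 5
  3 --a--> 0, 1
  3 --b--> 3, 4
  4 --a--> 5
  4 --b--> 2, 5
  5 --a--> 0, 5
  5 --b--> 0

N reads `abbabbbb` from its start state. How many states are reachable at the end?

Start: {0}
read a: {3, 4}
read b: {2, 3, 4, 5}
read b: {0, 2, 3, 4, 5}
read a: {0, 1, 3, 4, 5}
read b: {0, 1, 2, 3, 4, 5}
read b: {0, 1, 2, 3, 4, 5}
read b: {0, 1, 2, 3, 4, 5}
read b: {0, 1, 2, 3, 4, 5}
Final reachable set {0, 1, 2, 3, 4, 5} has 6 states.

6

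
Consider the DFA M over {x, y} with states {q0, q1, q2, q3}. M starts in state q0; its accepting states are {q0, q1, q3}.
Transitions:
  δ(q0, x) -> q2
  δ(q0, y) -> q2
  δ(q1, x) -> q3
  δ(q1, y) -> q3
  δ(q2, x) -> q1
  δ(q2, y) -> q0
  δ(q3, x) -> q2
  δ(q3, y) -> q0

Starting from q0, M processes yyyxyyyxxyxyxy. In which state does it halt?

q0

q0 --y--> q2
q2 --y--> q0
q0 --y--> q2
q2 --x--> q1
q1 --y--> q3
q3 --y--> q0
q0 --y--> q2
q2 --x--> q1
q1 --x--> q3
q3 --y--> q0
q0 --x--> q2
q2 --y--> q0
q0 --x--> q2
q2 --y--> q0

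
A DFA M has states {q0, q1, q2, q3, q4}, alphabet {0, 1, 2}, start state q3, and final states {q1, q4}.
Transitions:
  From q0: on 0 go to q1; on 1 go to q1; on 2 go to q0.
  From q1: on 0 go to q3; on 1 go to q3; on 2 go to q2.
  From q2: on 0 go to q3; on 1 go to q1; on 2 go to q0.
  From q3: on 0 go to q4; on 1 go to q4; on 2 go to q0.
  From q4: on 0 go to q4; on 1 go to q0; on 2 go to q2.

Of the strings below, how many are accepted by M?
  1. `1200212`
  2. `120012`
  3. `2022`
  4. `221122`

0

`1200212`: rejected
`120012`: rejected
`2022`: rejected
`221122`: rejected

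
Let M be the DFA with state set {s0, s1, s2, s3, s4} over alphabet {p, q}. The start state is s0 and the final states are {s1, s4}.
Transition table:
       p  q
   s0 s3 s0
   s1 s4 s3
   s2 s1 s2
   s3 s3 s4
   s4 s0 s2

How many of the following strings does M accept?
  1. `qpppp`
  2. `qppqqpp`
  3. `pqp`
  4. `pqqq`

`qpppp`: rejected
`qppqqpp`: accepted
`pqp`: rejected
`pqqq`: rejected

1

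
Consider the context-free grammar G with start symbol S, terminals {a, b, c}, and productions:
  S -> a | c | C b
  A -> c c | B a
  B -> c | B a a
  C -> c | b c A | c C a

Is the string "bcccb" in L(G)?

yes

S ⇒ Cb ⇒ bcAb ⇒ bcccb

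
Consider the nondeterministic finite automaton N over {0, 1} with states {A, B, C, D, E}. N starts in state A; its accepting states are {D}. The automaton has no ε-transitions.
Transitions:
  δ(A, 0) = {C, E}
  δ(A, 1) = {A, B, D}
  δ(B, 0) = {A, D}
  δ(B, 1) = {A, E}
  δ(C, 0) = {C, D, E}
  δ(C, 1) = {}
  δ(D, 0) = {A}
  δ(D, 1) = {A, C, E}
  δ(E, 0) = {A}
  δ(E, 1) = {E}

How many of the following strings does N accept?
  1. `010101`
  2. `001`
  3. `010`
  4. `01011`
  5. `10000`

`010101`: accepted
`001`: accepted
`010`: rejected
`01011`: accepted
`10000`: accepted

4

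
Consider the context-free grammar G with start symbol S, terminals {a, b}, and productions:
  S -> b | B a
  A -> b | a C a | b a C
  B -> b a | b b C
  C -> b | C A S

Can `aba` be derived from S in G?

no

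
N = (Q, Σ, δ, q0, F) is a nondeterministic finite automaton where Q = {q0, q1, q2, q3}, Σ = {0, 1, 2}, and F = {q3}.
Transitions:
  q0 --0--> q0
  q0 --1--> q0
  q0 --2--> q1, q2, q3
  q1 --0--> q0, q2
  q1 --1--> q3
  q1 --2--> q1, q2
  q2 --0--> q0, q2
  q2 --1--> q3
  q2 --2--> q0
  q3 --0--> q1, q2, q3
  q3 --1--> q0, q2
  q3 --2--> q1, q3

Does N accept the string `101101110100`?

rejected

Start: {q0}
read 1: {q0}
read 0: {q0}
read 1: {q0}
read 1: {q0}
read 0: {q0}
read 1: {q0}
read 1: {q0}
read 1: {q0}
read 0: {q0}
read 1: {q0}
read 0: {q0}
read 0: {q0}
Reachable ∩ accepting = {} — empty.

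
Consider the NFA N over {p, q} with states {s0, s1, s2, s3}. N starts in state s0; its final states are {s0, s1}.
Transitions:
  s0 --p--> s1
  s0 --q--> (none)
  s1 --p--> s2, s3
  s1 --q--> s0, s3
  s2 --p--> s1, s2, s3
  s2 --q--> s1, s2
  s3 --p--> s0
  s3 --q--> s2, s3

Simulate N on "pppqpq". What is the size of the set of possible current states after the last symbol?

Start: {s0}
read p: {s1}
read p: {s2, s3}
read p: {s0, s1, s2, s3}
read q: {s0, s1, s2, s3}
read p: {s0, s1, s2, s3}
read q: {s0, s1, s2, s3}
Final reachable set {s0, s1, s2, s3} has 4 states.

4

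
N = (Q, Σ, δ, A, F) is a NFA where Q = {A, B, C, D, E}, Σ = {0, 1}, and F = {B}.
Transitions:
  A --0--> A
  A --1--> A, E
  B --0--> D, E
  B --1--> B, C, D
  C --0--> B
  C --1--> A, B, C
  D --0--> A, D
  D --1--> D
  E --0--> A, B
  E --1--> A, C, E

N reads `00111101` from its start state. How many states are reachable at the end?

5

Start: {A}
read 0: {A}
read 0: {A}
read 1: {A, E}
read 1: {A, C, E}
read 1: {A, B, C, E}
read 1: {A, B, C, D, E}
read 0: {A, B, D, E}
read 1: {A, B, C, D, E}
Final reachable set {A, B, C, D, E} has 5 states.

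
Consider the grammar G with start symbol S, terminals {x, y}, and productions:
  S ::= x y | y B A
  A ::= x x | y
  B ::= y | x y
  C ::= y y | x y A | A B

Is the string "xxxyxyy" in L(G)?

no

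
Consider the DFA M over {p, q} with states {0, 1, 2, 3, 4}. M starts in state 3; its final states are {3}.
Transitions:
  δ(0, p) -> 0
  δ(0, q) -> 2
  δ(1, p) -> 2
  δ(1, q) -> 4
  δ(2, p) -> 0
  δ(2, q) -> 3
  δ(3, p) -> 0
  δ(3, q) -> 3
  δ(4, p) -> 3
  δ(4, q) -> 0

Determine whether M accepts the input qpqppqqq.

3 --q--> 3
3 --p--> 0
0 --q--> 2
2 --p--> 0
0 --p--> 0
0 --q--> 2
2 --q--> 3
3 --q--> 3
End in state 3, which is an accepting state.

accepted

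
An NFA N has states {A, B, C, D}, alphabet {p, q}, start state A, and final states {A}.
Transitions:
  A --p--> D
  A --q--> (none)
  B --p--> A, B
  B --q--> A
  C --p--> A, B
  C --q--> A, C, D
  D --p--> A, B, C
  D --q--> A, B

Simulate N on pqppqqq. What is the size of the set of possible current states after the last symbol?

Start: {A}
read p: {D}
read q: {A, B}
read p: {A, B, D}
read p: {A, B, C, D}
read q: {A, B, C, D}
read q: {A, B, C, D}
read q: {A, B, C, D}
Final reachable set {A, B, C, D} has 4 states.

4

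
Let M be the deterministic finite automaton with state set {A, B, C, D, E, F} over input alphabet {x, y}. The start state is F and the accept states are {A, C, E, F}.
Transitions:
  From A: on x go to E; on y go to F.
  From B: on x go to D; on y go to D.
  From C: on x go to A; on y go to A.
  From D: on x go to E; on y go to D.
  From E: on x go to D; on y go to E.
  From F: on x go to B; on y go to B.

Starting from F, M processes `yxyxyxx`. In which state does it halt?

E

F --y--> B
B --x--> D
D --y--> D
D --x--> E
E --y--> E
E --x--> D
D --x--> E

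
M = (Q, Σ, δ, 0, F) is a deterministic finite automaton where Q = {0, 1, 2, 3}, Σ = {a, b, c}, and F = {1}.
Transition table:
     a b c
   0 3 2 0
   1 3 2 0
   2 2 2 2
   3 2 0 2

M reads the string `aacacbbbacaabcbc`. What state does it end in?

2

0 --a--> 3
3 --a--> 2
2 --c--> 2
2 --a--> 2
2 --c--> 2
2 --b--> 2
2 --b--> 2
2 --b--> 2
2 --a--> 2
2 --c--> 2
2 --a--> 2
2 --a--> 2
2 --b--> 2
2 --c--> 2
2 --b--> 2
2 --c--> 2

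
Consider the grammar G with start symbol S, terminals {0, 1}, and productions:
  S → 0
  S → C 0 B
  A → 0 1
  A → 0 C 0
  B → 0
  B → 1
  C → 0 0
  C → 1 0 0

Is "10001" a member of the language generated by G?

S ⇒ C0B ⇒ 1000B ⇒ 10001

yes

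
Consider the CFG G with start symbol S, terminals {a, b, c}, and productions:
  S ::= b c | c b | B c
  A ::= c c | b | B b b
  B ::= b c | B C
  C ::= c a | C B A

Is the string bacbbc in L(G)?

no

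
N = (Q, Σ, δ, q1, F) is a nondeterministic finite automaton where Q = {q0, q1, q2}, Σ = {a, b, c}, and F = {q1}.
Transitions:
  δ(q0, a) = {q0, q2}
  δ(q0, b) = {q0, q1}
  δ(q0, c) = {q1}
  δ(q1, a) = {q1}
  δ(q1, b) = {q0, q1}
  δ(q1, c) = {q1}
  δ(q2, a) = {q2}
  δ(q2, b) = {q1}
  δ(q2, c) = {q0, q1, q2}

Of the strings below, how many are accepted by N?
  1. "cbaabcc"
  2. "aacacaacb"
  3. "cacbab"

3

"cbaabcc": accepted
"aacacaacb": accepted
"cacbab": accepted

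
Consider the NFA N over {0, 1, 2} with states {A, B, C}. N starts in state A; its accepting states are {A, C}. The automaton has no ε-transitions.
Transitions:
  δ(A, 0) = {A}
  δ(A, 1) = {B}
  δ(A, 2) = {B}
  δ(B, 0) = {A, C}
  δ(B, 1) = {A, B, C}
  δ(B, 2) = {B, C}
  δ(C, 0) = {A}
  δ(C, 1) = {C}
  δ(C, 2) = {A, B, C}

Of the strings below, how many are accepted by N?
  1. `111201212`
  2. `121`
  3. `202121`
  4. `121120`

4

`111201212`: accepted
`121`: accepted
`202121`: accepted
`121120`: accepted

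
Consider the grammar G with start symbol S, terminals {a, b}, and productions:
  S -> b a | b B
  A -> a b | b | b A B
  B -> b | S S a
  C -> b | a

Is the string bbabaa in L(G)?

S ⇒ bB ⇒ bSSa ⇒ bbaSa ⇒ bbabaa

yes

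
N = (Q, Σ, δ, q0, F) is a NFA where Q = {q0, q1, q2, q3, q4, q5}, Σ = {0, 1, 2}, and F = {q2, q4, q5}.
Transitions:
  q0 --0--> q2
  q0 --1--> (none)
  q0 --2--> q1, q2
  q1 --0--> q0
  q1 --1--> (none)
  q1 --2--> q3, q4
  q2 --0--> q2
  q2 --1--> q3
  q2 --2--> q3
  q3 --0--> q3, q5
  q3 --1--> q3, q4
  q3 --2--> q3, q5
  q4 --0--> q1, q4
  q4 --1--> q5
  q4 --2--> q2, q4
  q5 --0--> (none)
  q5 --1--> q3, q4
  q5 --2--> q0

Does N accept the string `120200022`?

rejected

Start: {q0}
read 1: {}
The reachable set is empty and stays empty for the remaining 8 symbols.
Reachable ∩ accepting = {} — empty.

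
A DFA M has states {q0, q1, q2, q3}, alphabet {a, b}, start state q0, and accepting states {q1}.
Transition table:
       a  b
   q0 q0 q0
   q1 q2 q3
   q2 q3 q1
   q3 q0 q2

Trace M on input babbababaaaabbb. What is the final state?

q0 --b--> q0
q0 --a--> q0
q0 --b--> q0
q0 --b--> q0
q0 --a--> q0
q0 --b--> q0
q0 --a--> q0
q0 --b--> q0
q0 --a--> q0
q0 --a--> q0
q0 --a--> q0
q0 --a--> q0
q0 --b--> q0
q0 --b--> q0
q0 --b--> q0

q0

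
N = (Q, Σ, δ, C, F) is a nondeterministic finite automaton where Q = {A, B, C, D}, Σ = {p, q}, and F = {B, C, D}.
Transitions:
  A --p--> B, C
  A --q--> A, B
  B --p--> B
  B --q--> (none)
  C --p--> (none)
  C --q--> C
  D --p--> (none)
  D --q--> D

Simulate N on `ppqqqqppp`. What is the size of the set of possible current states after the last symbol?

Start: {C}
read p: {}
The reachable set is empty and stays empty for the remaining 8 symbols.
Final reachable set {} has 0 states.

0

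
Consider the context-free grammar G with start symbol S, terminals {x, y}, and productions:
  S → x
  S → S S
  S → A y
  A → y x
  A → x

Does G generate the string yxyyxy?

S ⇒ SS ⇒ AyS ⇒ yxyS ⇒ yxyAy ⇒ yxyyxy

yes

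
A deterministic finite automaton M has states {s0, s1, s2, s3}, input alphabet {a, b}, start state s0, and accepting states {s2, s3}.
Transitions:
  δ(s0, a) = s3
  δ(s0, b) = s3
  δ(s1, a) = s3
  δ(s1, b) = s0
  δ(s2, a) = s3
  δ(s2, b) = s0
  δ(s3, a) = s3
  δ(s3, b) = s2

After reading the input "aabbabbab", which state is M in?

s2

s0 --a--> s3
s3 --a--> s3
s3 --b--> s2
s2 --b--> s0
s0 --a--> s3
s3 --b--> s2
s2 --b--> s0
s0 --a--> s3
s3 --b--> s2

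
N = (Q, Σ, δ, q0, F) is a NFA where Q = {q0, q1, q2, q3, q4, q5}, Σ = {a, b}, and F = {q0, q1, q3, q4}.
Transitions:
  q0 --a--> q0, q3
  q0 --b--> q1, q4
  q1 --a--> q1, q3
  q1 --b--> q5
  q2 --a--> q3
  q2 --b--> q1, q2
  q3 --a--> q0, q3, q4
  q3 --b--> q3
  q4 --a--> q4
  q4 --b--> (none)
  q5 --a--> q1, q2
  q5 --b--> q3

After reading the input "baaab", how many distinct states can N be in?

Start: {q0}
read b: {q1, q4}
read a: {q1, q3, q4}
read a: {q0, q1, q3, q4}
read a: {q0, q1, q3, q4}
read b: {q1, q3, q4, q5}
Final reachable set {q1, q3, q4, q5} has 4 states.

4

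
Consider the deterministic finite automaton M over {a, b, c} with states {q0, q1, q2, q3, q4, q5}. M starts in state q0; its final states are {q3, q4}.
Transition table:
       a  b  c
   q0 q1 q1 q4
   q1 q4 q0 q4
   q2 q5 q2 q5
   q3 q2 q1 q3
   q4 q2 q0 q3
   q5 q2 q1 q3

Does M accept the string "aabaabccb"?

rejected

q0 --a--> q1
q1 --a--> q4
q4 --b--> q0
q0 --a--> q1
q1 --a--> q4
q4 --b--> q0
q0 --c--> q4
q4 --c--> q3
q3 --b--> q1
End in state q1, which is not an accepting state.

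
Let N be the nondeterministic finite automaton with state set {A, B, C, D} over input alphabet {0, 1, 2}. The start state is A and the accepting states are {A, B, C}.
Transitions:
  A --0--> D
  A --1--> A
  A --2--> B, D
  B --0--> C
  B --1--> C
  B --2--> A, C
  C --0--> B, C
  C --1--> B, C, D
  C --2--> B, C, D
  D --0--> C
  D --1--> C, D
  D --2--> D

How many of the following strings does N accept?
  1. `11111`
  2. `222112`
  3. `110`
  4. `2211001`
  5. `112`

4

`11111`: accepted
`222112`: accepted
`110`: rejected
`2211001`: accepted
`112`: accepted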